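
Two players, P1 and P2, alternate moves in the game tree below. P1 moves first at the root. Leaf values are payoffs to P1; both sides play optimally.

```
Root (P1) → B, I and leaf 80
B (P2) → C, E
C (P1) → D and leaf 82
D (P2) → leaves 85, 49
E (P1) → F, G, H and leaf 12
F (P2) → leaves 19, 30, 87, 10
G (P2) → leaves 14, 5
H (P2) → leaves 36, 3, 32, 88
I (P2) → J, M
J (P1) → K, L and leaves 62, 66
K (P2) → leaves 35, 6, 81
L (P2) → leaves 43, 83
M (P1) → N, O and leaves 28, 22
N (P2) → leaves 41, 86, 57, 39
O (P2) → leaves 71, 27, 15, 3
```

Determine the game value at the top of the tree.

D (P2): min(85, 49) = 49
C (P1): max(49, 82) = 82
F (P2): min(19, 30, 87, 10) = 10
G (P2): min(14, 5) = 5
H (P2): min(36, 3, 32, 88) = 3
E (P1): max(10, 5, 3, 12) = 12
B (P2): min(82, 12) = 12
K (P2): min(35, 6, 81) = 6
L (P2): min(43, 83) = 43
J (P1): max(6, 43, 62, 66) = 66
N (P2): min(41, 86, 57, 39) = 39
O (P2): min(71, 27, 15, 3) = 3
M (P1): max(39, 3, 28, 22) = 39
I (P2): min(66, 39) = 39
Root (P1): max(12, 39, 80) = 80

80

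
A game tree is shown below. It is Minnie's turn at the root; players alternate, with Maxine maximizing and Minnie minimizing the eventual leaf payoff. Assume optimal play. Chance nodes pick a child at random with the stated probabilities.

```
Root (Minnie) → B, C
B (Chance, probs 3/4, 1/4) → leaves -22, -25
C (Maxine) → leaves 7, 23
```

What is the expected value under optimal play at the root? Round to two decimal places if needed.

-22.75

B (Chance): 3/4·-22 + 1/4·-25 = -22.75
C (Maxine): max(7, 23) = 23
Root (Minnie): min(-22.75, 23) = -22.75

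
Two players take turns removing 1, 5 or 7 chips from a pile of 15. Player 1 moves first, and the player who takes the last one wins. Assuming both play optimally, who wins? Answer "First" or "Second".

First

W/L table (W = player to move can force a win):
i:   0  1  2  3  4  5  6  7  8  9 10 11 12 13 14 15
     L  W  L  W  L  W  L  W  L  W  L  W  L  W  L  W
Position 15 is W, so the first player wins.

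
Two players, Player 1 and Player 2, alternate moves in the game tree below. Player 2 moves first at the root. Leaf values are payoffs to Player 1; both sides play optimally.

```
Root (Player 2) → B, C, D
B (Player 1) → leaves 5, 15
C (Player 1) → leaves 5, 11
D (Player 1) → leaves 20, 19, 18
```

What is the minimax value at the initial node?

B (Player 1): max(5, 15) = 15
C (Player 1): max(5, 11) = 11
D (Player 1): max(20, 19, 18) = 20
Root (Player 2): min(15, 11, 20) = 11

11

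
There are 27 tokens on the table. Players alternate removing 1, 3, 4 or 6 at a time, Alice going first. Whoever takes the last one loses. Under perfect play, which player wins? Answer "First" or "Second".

First

Compute winning (W) and losing (L) positions by backward induction:
i:   0  1  2  3  4  5  6  7  8  9 10 11 12 13 14 15 16 17 18 19 20 21 22 23 24 25 26 27
     W  L  W  L  W  W  W  W  L  W  L  W  W  W  W  L  W  L  W  W  W  W  L  W  L  W  W  W
Position 27 is W, so the first player wins.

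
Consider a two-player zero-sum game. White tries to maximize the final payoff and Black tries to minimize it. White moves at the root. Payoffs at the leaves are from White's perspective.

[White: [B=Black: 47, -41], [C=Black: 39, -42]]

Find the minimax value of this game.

-41

B (Black): min(47, -41) = -41
C (Black): min(39, -42) = -42
Root (White): max(-41, -42) = -41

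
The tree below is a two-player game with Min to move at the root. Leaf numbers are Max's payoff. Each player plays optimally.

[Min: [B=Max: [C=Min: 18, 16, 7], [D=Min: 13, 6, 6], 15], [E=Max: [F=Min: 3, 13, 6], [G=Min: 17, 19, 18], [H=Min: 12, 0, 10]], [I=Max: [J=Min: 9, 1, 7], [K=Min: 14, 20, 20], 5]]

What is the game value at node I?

14

J: min(9, 1, 7) = 1
K: min(14, 20, 20) = 14
I: max(1, 14, 5) = 14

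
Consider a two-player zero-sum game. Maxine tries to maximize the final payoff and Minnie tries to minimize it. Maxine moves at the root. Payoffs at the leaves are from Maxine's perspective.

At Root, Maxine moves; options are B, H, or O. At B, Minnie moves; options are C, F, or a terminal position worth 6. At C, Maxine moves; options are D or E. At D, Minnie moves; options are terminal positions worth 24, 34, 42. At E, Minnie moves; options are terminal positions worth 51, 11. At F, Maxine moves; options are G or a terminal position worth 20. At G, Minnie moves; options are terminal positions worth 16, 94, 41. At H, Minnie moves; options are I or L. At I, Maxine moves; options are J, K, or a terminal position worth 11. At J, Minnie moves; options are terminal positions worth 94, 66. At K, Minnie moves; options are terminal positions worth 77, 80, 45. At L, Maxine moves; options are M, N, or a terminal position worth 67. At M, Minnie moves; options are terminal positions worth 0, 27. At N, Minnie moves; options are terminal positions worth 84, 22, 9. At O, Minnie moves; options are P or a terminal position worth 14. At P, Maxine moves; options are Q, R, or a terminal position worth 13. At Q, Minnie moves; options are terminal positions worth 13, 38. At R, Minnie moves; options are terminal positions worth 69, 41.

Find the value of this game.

66

D (Minnie): min(24, 34, 42) = 24
E (Minnie): min(51, 11) = 11
C (Maxine): max(24, 11) = 24
G (Minnie): min(16, 94, 41) = 16
F (Maxine): max(16, 20) = 20
B (Minnie): min(24, 20, 6) = 6
J (Minnie): min(94, 66) = 66
K (Minnie): min(77, 80, 45) = 45
I (Maxine): max(66, 45, 11) = 66
M (Minnie): min(0, 27) = 0
N (Minnie): min(84, 22, 9) = 9
L (Maxine): max(0, 9, 67) = 67
H (Minnie): min(66, 67) = 66
Q (Minnie): min(13, 38) = 13
R (Minnie): min(69, 41) = 41
P (Maxine): max(13, 41, 13) = 41
O (Minnie): min(41, 14) = 14
Root (Maxine): max(6, 66, 14) = 66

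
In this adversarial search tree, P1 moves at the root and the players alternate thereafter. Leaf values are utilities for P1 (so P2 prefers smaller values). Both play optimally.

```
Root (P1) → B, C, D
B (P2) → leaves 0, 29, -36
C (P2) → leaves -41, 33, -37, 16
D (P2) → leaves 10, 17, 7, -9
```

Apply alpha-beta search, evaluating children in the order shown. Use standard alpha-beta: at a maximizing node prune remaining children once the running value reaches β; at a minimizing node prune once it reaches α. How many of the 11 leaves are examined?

8

B [α=-∞,β=+∞]: v=-36
C [α=-36,β=+∞]: v=-41 after child 1 ≤ α → α-cutoff, skip 3
D [α=-36,β=+∞]: v=-9
Root [α=-∞,β=+∞]: v=-9
Leaves evaluated: 8 of 11.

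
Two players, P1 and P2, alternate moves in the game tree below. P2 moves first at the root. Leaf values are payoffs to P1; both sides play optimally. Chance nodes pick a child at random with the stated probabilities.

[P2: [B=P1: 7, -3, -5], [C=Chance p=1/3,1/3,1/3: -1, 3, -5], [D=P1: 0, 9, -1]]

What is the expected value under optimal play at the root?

B (P1): max(7, -3, -5) = 7
C (Chance): 1/3·-1 + 1/3·3 + 1/3·-5 = -1
D (P1): max(0, 9, -1) = 9
Root (P2): min(7, -1, 9) = -1

-1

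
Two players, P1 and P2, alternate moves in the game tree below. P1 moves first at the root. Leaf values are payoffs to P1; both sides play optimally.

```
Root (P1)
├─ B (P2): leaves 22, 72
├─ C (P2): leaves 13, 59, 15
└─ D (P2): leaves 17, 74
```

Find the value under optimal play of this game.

22

B (P2): min(22, 72) = 22
C (P2): min(13, 59, 15) = 13
D (P2): min(17, 74) = 17
Root (P1): max(22, 13, 17) = 22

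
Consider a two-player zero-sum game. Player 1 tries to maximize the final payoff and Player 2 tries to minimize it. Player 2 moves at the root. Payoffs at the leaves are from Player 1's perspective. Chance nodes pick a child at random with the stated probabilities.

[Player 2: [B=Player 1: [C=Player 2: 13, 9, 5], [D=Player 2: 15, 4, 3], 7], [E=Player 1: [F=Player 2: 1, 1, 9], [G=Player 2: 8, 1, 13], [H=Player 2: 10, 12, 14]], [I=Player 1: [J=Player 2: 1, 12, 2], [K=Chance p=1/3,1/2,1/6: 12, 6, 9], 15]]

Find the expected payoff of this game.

C (Player 2): min(13, 9, 5) = 5
D (Player 2): min(15, 4, 3) = 3
B (Player 1): max(5, 3, 7) = 7
F (Player 2): min(1, 1, 9) = 1
G (Player 2): min(8, 1, 13) = 1
H (Player 2): min(10, 12, 14) = 10
E (Player 1): max(1, 1, 10) = 10
J (Player 2): min(1, 12, 2) = 1
K (Chance): 1/3·12 + 1/2·6 + 1/6·9 = 8.5
I (Player 1): max(1, 8.5, 15) = 15
Root (Player 2): min(7, 10, 15) = 7

7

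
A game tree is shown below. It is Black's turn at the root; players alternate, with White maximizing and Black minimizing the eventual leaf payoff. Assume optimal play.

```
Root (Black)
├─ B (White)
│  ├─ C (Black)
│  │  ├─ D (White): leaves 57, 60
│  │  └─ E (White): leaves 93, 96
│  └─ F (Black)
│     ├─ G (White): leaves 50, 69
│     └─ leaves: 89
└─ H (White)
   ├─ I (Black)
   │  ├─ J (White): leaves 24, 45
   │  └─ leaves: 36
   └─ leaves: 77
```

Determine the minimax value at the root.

D (White): max(57, 60) = 60
E (White): max(93, 96) = 96
C (Black): min(60, 96) = 60
G (White): max(50, 69) = 69
F (Black): min(69, 89) = 69
B (White): max(60, 69) = 69
J (White): max(24, 45) = 45
I (Black): min(45, 36) = 36
H (White): max(36, 77) = 77
Root (Black): min(69, 77) = 69

69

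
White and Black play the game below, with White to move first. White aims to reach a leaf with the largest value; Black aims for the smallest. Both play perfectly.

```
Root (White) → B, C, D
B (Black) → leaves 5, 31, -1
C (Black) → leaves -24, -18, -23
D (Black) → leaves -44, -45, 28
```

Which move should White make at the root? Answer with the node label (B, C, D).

B

B (Black): min(5, 31, -1) = -1
C (Black): min(-24, -18, -23) = -24
D (Black): min(-44, -45, 28) = -45
Root (White): max(-1, -24, -45) = -1
White picks the child with the highest value: B (value -1).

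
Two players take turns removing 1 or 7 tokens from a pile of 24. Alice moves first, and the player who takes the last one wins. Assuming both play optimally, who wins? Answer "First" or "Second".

Positions where the player to move wins (W) vs loses (L):
i:   0  1  2  3  4  5  6  7  8  9 10 11 12 13 14 15 16 17 18 19 20 21 22 23 24
     L  W  L  W  L  W  L  W  L  W  L  W  L  W  L  W  L  W  L  W  L  W  L  W  L
Position 24 is L, so the second player wins.

Second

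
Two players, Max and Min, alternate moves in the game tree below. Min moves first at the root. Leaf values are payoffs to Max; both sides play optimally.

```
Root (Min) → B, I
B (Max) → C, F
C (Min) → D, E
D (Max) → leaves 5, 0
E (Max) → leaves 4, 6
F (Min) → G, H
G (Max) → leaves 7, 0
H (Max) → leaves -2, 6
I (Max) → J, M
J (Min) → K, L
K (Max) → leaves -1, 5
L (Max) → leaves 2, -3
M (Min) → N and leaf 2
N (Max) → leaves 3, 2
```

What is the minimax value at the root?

D (Max): max(5, 0) = 5
E (Max): max(4, 6) = 6
C (Min): min(5, 6) = 5
G (Max): max(7, 0) = 7
H (Max): max(-2, 6) = 6
F (Min): min(7, 6) = 6
B (Max): max(5, 6) = 6
K (Max): max(-1, 5) = 5
L (Max): max(2, -3) = 2
J (Min): min(5, 2) = 2
N (Max): max(3, 2) = 3
M (Min): min(3, 2) = 2
I (Max): max(2, 2) = 2
Root (Min): min(6, 2) = 2

2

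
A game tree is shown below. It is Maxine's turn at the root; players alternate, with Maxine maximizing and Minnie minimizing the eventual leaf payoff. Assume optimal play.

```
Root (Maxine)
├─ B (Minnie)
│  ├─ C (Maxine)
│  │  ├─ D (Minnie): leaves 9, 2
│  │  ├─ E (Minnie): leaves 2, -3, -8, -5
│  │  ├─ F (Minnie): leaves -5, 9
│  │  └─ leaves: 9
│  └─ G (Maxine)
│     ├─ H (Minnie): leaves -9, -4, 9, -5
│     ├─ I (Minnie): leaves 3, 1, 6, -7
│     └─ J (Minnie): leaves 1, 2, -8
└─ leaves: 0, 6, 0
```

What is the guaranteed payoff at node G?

H: min(-9, -4, 9, -5) = -9
I: min(3, 1, 6, -7) = -7
J: min(1, 2, -8) = -8
G: max(-9, -7, -8) = -7

-7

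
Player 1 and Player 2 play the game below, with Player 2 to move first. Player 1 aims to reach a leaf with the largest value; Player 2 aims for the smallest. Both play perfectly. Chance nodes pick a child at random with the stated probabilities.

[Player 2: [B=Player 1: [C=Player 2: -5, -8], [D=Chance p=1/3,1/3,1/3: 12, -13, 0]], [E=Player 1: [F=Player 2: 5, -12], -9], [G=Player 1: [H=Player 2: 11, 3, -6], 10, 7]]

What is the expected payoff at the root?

-9

C (Player 2): min(-5, -8) = -8
D (Chance): 1/3·12 + 1/3·-13 + 1/3·0 = -0.33
B (Player 1): max(-8, -0.33) = -0.33
F (Player 2): min(5, -12) = -12
E (Player 1): max(-12, -9) = -9
H (Player 2): min(11, 3, -6) = -6
G (Player 1): max(-6, 10, 7) = 10
Root (Player 2): min(-0.33, -9, 10) = -9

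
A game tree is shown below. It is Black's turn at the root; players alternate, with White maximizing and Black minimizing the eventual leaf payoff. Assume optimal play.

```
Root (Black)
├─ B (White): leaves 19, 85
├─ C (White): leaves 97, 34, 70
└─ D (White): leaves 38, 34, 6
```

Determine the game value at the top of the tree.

B (White): max(19, 85) = 85
C (White): max(97, 34, 70) = 97
D (White): max(38, 34, 6) = 38
Root (Black): min(85, 97, 38) = 38

38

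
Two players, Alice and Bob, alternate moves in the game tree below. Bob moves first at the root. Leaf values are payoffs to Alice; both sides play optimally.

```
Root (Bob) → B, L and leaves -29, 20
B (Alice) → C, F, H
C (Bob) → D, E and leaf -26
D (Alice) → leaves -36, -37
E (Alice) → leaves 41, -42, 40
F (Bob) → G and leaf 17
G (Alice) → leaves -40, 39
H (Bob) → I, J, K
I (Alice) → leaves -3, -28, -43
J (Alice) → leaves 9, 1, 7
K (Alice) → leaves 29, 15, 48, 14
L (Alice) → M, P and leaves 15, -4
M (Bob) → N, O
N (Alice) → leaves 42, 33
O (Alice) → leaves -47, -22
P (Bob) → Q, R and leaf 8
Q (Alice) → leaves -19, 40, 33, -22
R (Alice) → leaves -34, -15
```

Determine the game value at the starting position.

-29

D (Alice): max(-36, -37) = -36
E (Alice): max(41, -42, 40) = 41
C (Bob): min(-36, 41, -26) = -36
G (Alice): max(-40, 39) = 39
F (Bob): min(39, 17) = 17
I (Alice): max(-3, -28, -43) = -3
J (Alice): max(9, 1, 7) = 9
K (Alice): max(29, 15, 48, 14) = 48
H (Bob): min(-3, 9, 48) = -3
B (Alice): max(-36, 17, -3) = 17
N (Alice): max(42, 33) = 42
O (Alice): max(-47, -22) = -22
M (Bob): min(42, -22) = -22
Q (Alice): max(-19, 40, 33, -22) = 40
R (Alice): max(-34, -15) = -15
P (Bob): min(40, -15, 8) = -15
L (Alice): max(-22, -15, 15, -4) = 15
Root (Bob): min(17, 15, -29, 20) = -29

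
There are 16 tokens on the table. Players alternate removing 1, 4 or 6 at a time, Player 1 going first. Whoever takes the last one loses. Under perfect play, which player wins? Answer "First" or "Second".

Second

Mark each pile size as W (mover wins) or L (mover loses):
i:   0  1  2  3  4  5  6  7  8  9 10 11 12 13 14 15 16
     W  L  W  L  W  W  L  W  L  W  W  L  W  L  W  W  L
Position 16 is L, so the second player wins.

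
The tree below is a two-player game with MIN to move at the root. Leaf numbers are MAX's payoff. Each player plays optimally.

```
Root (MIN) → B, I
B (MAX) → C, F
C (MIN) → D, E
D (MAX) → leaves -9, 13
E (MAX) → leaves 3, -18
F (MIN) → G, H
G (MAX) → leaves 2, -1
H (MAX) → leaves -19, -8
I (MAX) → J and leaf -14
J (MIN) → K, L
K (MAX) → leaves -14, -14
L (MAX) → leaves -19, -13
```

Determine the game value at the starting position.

-14

D (MAX): max(-9, 13) = 13
E (MAX): max(3, -18) = 3
C (MIN): min(13, 3) = 3
G (MAX): max(2, -1) = 2
H (MAX): max(-19, -8) = -8
F (MIN): min(2, -8) = -8
B (MAX): max(3, -8) = 3
K (MAX): max(-14, -14) = -14
L (MAX): max(-19, -13) = -13
J (MIN): min(-14, -13) = -14
I (MAX): max(-14, -14) = -14
Root (MIN): min(3, -14) = -14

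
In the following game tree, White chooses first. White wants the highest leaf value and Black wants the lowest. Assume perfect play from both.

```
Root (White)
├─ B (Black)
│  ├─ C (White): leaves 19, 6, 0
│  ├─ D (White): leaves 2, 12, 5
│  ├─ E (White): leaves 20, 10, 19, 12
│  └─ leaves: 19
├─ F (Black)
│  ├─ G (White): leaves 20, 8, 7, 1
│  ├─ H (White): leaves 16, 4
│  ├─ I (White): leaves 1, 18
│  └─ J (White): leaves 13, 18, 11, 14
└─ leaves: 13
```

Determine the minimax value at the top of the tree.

C (White): max(19, 6, 0) = 19
D (White): max(2, 12, 5) = 12
E (White): max(20, 10, 19, 12) = 20
B (Black): min(19, 12, 20, 19) = 12
G (White): max(20, 8, 7, 1) = 20
H (White): max(16, 4) = 16
I (White): max(1, 18) = 18
J (White): max(13, 18, 11, 14) = 18
F (Black): min(20, 16, 18, 18) = 16
Root (White): max(12, 16, 13) = 16

16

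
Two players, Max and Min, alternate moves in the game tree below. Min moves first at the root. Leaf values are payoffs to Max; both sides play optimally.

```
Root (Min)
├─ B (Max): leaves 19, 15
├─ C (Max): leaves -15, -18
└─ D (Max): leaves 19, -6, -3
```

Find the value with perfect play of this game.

-15

B (Max): max(19, 15) = 19
C (Max): max(-15, -18) = -15
D (Max): max(19, -6, -3) = 19
Root (Min): min(19, -15, 19) = -15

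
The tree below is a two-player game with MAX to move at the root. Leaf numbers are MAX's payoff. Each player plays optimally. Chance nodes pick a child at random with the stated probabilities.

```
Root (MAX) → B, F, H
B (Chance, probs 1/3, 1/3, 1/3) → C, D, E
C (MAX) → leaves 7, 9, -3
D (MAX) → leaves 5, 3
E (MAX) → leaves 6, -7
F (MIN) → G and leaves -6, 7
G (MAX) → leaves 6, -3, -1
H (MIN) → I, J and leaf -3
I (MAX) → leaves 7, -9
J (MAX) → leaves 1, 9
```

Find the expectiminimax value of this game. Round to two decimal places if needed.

6.67

C (MAX): max(7, 9, -3) = 9
D (MAX): max(5, 3) = 5
E (MAX): max(6, -7) = 6
B (Chance): 1/3·9 + 1/3·5 + 1/3·6 = 6.67
G (MAX): max(6, -3, -1) = 6
F (MIN): min(6, -6, 7) = -6
I (MAX): max(7, -9) = 7
J (MAX): max(1, 9) = 9
H (MIN): min(7, 9, -3) = -3
Root (MAX): max(6.67, -6, -3) = 6.67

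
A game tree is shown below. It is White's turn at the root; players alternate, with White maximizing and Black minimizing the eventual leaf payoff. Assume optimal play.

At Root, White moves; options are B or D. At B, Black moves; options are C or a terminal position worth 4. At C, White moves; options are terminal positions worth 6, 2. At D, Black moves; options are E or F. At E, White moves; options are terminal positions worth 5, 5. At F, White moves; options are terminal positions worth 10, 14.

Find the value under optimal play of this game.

5

C (White): max(6, 2) = 6
B (Black): min(6, 4) = 4
E (White): max(5, 5) = 5
F (White): max(10, 14) = 14
D (Black): min(5, 14) = 5
Root (White): max(4, 5) = 5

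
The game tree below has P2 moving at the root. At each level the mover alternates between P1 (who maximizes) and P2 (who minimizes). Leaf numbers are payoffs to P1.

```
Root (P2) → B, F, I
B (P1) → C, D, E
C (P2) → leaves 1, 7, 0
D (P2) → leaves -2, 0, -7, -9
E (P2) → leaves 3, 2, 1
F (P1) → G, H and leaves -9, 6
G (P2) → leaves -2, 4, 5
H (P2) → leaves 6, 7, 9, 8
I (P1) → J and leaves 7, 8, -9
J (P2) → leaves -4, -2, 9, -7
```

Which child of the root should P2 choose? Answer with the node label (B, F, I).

C (P2): min(1, 7, 0) = 0
D (P2): min(-2, 0, -7, -9) = -9
E (P2): min(3, 2, 1) = 1
B (P1): max(0, -9, 1) = 1
G (P2): min(-2, 4, 5) = -2
H (P2): min(6, 7, 9, 8) = 6
F (P1): max(-2, 6, -9, 6) = 6
J (P2): min(-4, -2, 9, -7) = -7
I (P1): max(-7, 7, 8, -9) = 8
Root (P2): min(1, 6, 8) = 1
P2 picks the child with the lowest value: B (value 1).

B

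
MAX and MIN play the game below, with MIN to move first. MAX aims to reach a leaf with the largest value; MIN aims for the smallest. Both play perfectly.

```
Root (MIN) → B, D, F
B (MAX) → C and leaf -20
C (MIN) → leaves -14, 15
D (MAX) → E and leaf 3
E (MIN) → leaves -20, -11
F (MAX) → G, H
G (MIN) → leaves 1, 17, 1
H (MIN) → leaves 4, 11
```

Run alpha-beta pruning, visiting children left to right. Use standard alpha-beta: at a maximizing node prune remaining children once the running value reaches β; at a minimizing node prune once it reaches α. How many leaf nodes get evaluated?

C [α=-∞,β=+∞]: v=-14
B [α=-∞,β=+∞]: v=-14
E [α=-∞,β=-14]: v=-20
D [α=-∞,β=-14]: v=3
G [α=-∞,β=-14]: v=1
F [α=-∞,β=-14]: v=1 after child 1 ≥ β → β-cutoff, skip 1
Root [α=-∞,β=+∞]: v=-14
Leaves evaluated: 9 of 11.

9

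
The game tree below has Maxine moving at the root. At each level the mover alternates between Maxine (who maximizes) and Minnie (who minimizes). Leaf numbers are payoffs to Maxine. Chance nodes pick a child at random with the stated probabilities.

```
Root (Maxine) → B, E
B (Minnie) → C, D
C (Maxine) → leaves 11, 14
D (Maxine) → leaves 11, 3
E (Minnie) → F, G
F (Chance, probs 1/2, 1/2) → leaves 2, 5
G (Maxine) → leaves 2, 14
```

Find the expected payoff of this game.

C (Maxine): max(11, 14) = 14
D (Maxine): max(11, 3) = 11
B (Minnie): min(14, 11) = 11
F (Chance): 1/2·2 + 1/2·5 = 3.5
G (Maxine): max(2, 14) = 14
E (Minnie): min(3.5, 14) = 3.5
Root (Maxine): max(11, 3.5) = 11

11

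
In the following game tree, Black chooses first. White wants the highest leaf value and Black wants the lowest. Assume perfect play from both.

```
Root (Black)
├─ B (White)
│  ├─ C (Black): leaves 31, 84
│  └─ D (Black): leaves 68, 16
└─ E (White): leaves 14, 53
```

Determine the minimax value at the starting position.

31

C (Black): min(31, 84) = 31
D (Black): min(68, 16) = 16
B (White): max(31, 16) = 31
E (White): max(14, 53) = 53
Root (Black): min(31, 53) = 31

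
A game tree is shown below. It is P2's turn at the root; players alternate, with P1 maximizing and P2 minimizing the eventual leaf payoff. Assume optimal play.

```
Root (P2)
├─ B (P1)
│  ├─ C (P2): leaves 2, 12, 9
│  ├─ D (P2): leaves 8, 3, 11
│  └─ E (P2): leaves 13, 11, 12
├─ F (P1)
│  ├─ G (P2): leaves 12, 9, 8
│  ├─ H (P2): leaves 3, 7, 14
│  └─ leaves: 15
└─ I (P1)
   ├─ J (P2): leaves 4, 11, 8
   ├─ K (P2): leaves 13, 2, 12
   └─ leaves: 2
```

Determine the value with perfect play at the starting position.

4

C (P2): min(2, 12, 9) = 2
D (P2): min(8, 3, 11) = 3
E (P2): min(13, 11, 12) = 11
B (P1): max(2, 3, 11) = 11
G (P2): min(12, 9, 8) = 8
H (P2): min(3, 7, 14) = 3
F (P1): max(8, 3, 15) = 15
J (P2): min(4, 11, 8) = 4
K (P2): min(13, 2, 12) = 2
I (P1): max(4, 2, 2) = 4
Root (P2): min(11, 15, 4) = 4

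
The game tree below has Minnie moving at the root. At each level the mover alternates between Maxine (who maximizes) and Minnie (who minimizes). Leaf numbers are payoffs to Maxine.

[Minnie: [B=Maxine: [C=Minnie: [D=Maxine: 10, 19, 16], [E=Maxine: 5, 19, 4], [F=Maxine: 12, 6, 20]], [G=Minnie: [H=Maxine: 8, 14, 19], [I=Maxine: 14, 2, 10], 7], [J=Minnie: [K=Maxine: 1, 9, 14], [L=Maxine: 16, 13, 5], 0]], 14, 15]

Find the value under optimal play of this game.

D (Maxine): max(10, 19, 16) = 19
E (Maxine): max(5, 19, 4) = 19
F (Maxine): max(12, 6, 20) = 20
C (Minnie): min(19, 19, 20) = 19
H (Maxine): max(8, 14, 19) = 19
I (Maxine): max(14, 2, 10) = 14
G (Minnie): min(19, 14, 7) = 7
K (Maxine): max(1, 9, 14) = 14
L (Maxine): max(16, 13, 5) = 16
J (Minnie): min(14, 16, 0) = 0
B (Maxine): max(19, 7, 0) = 19
Root (Minnie): min(19, 14, 15) = 14

14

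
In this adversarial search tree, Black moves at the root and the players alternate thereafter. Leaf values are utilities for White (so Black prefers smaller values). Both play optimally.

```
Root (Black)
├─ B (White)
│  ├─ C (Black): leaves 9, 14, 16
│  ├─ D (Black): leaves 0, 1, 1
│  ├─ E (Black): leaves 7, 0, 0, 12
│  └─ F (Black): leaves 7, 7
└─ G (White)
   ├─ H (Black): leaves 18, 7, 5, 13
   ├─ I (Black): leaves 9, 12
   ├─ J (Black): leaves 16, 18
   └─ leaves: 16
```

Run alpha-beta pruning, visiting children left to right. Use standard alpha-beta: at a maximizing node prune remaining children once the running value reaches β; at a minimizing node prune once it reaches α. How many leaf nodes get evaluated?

C [α=-∞,β=+∞]: v=9
D [α=9,β=+∞]: v=0 after child 1 ≤ α → α-cutoff, skip 2
E [α=9,β=+∞]: v=7 after child 1 ≤ α → α-cutoff, skip 3
F [α=9,β=+∞]: v=7 after child 1 ≤ α → α-cutoff, skip 1
B [α=-∞,β=+∞]: v=9
H [α=-∞,β=9]: v=5
I [α=5,β=9]: v=9
G [α=-∞,β=9]: v=9 after child 2 ≥ β → β-cutoff, skip 2
Root [α=-∞,β=+∞]: v=9
Leaves evaluated: 12 of 21.

12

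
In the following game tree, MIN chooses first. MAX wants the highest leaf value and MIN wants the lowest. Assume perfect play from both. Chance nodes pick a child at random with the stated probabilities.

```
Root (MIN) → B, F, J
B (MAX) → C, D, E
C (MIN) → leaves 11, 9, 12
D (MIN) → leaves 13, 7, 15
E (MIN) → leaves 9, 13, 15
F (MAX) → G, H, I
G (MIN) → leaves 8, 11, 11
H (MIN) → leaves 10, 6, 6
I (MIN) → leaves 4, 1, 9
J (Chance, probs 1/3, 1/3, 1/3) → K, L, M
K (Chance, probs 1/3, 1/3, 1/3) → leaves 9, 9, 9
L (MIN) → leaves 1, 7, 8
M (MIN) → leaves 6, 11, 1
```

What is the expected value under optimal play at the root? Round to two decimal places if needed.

3.67

C (MIN): min(11, 9, 12) = 9
D (MIN): min(13, 7, 15) = 7
E (MIN): min(9, 13, 15) = 9
B (MAX): max(9, 7, 9) = 9
G (MIN): min(8, 11, 11) = 8
H (MIN): min(10, 6, 6) = 6
I (MIN): min(4, 1, 9) = 1
F (MAX): max(8, 6, 1) = 8
K (Chance): 1/3·9 + 1/3·9 + 1/3·9 = 9
L (MIN): min(1, 7, 8) = 1
M (MIN): min(6, 11, 1) = 1
J (Chance): 1/3·9 + 1/3·1 + 1/3·1 = 3.67
Root (MIN): min(9, 8, 3.67) = 3.67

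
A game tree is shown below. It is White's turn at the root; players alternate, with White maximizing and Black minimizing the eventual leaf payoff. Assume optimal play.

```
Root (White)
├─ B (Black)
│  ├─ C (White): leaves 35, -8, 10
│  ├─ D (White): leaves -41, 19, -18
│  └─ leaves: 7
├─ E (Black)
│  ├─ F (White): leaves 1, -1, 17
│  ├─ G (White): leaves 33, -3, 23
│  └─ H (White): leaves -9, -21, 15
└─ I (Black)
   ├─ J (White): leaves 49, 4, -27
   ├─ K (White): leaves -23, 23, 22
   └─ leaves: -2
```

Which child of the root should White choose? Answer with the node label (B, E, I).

E

C (White): max(35, -8, 10) = 35
D (White): max(-41, 19, -18) = 19
B (Black): min(35, 19, 7) = 7
F (White): max(1, -1, 17) = 17
G (White): max(33, -3, 23) = 33
H (White): max(-9, -21, 15) = 15
E (Black): min(17, 33, 15) = 15
J (White): max(49, 4, -27) = 49
K (White): max(-23, 23, 22) = 23
I (Black): min(49, 23, -2) = -2
Root (White): max(7, 15, -2) = 15
White picks the child with the highest value: E (value 15).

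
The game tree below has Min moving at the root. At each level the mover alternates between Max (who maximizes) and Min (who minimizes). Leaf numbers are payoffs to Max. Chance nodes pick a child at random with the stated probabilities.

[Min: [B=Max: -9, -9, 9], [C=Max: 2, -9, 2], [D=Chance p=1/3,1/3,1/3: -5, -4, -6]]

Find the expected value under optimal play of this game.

-5

B (Max): max(-9, -9, 9) = 9
C (Max): max(2, -9, 2) = 2
D (Chance): 1/3·-5 + 1/3·-4 + 1/3·-6 = -5
Root (Min): min(9, 2, -5) = -5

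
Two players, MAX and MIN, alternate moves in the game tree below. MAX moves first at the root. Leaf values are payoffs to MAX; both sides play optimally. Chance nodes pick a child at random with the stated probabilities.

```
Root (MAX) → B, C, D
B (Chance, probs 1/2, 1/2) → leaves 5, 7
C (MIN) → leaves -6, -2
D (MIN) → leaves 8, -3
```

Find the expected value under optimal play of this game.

6

B (Chance): 1/2·5 + 1/2·7 = 6
C (MIN): min(-6, -2) = -6
D (MIN): min(8, -3) = -3
Root (MAX): max(6, -6, -3) = 6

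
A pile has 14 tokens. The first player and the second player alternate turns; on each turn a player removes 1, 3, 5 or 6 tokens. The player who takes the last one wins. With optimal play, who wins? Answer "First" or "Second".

Mark each pile size as W (mover wins) or L (mover loses):
i:   0  1  2  3  4  5  6  7  8  9 10 11 12 13 14
     L  W  L  W  L  W  W  W  W  W  W  L  W  L  W
Position 14 is W, so the first player wins.

First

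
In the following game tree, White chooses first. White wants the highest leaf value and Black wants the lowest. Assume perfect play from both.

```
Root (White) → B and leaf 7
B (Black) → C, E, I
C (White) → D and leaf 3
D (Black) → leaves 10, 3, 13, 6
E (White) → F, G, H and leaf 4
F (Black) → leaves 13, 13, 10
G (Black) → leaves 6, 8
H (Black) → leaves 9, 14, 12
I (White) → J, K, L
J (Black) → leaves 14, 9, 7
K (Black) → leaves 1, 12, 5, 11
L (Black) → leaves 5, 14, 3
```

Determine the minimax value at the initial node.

D (Black): min(10, 3, 13, 6) = 3
C (White): max(3, 3) = 3
F (Black): min(13, 13, 10) = 10
G (Black): min(6, 8) = 6
H (Black): min(9, 14, 12) = 9
E (White): max(10, 6, 9, 4) = 10
J (Black): min(14, 9, 7) = 7
K (Black): min(1, 12, 5, 11) = 1
L (Black): min(5, 14, 3) = 3
I (White): max(7, 1, 3) = 7
B (Black): min(3, 10, 7) = 3
Root (White): max(3, 7) = 7

7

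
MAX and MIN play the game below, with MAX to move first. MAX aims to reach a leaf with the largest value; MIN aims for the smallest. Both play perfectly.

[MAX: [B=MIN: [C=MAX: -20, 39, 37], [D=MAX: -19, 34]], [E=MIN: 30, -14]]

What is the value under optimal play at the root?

C (MAX): max(-20, 39, 37) = 39
D (MAX): max(-19, 34) = 34
B (MIN): min(39, 34) = 34
E (MIN): min(30, -14) = -14
Root (MAX): max(34, -14) = 34

34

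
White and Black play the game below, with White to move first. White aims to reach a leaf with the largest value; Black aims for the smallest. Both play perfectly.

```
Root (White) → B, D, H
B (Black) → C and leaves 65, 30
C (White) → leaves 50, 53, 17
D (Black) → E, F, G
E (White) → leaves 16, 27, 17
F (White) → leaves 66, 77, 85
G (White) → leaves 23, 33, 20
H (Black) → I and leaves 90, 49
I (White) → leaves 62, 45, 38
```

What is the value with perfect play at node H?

I: max(62, 45, 38) = 62
H: min(62, 90, 49) = 49

49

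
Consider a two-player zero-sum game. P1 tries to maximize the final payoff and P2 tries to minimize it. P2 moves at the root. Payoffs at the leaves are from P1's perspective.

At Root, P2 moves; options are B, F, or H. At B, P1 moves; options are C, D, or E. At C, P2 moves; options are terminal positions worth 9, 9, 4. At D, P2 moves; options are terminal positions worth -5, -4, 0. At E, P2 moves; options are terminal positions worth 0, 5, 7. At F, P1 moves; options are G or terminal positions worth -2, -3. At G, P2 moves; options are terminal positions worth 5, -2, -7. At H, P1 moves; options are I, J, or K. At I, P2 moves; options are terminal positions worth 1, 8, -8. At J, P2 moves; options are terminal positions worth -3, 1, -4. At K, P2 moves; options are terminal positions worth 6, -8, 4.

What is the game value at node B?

C: min(9, 9, 4) = 4
D: min(-5, -4, 0) = -5
E: min(0, 5, 7) = 0
B: max(4, -5, 0) = 4

4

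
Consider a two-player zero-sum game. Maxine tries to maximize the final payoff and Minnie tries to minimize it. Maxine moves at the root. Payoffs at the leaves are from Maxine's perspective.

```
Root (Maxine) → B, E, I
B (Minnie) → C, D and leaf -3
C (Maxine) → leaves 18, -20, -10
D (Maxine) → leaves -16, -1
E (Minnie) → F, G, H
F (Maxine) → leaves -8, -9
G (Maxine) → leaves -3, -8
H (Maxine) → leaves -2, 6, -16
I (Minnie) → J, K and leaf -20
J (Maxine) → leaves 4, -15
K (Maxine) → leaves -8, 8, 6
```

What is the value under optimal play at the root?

-3

C (Maxine): max(18, -20, -10) = 18
D (Maxine): max(-16, -1) = -1
B (Minnie): min(18, -1, -3) = -3
F (Maxine): max(-8, -9) = -8
G (Maxine): max(-3, -8) = -3
H (Maxine): max(-2, 6, -16) = 6
E (Minnie): min(-8, -3, 6) = -8
J (Maxine): max(4, -15) = 4
K (Maxine): max(-8, 8, 6) = 8
I (Minnie): min(4, 8, -20) = -20
Root (Maxine): max(-3, -8, -20) = -3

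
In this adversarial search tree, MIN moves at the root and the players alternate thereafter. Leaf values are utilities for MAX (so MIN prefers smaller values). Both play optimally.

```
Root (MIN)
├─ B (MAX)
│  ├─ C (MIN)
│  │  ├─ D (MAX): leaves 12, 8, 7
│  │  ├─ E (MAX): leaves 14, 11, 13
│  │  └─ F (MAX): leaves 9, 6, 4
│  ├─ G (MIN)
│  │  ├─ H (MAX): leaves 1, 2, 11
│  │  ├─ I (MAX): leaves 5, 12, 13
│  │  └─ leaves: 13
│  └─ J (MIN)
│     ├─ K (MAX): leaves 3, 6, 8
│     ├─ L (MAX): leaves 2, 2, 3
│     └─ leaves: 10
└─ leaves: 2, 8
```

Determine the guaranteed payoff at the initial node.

D (MAX): max(12, 8, 7) = 12
E (MAX): max(14, 11, 13) = 14
F (MAX): max(9, 6, 4) = 9
C (MIN): min(12, 14, 9) = 9
H (MAX): max(1, 2, 11) = 11
I (MAX): max(5, 12, 13) = 13
G (MIN): min(11, 13, 13) = 11
K (MAX): max(3, 6, 8) = 8
L (MAX): max(2, 2, 3) = 3
J (MIN): min(8, 3, 10) = 3
B (MAX): max(9, 11, 3) = 11
Root (MIN): min(11, 2, 8) = 2

2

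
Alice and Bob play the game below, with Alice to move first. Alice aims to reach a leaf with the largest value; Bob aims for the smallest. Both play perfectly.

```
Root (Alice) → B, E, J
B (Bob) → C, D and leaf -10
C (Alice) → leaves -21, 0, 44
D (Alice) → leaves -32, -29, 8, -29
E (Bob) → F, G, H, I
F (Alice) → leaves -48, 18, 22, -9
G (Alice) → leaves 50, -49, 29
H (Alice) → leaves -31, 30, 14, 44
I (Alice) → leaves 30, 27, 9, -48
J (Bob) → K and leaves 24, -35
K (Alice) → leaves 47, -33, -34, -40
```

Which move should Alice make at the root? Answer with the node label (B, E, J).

C (Alice): max(-21, 0, 44) = 44
D (Alice): max(-32, -29, 8, -29) = 8
B (Bob): min(44, 8, -10) = -10
F (Alice): max(-48, 18, 22, -9) = 22
G (Alice): max(50, -49, 29) = 50
H (Alice): max(-31, 30, 14, 44) = 44
I (Alice): max(30, 27, 9, -48) = 30
E (Bob): min(22, 50, 44, 30) = 22
K (Alice): max(47, -33, -34, -40) = 47
J (Bob): min(47, 24, -35) = -35
Root (Alice): max(-10, 22, -35) = 22
Alice picks the child with the highest value: E (value 22).

E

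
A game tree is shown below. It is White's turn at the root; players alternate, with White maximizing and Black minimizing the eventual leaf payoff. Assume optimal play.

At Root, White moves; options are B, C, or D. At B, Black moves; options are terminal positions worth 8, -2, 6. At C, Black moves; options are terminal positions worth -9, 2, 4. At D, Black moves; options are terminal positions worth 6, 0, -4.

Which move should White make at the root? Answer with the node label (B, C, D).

B (Black): min(8, -2, 6) = -2
C (Black): min(-9, 2, 4) = -9
D (Black): min(6, 0, -4) = -4
Root (White): max(-2, -9, -4) = -2
White picks the child with the highest value: B (value -2).

B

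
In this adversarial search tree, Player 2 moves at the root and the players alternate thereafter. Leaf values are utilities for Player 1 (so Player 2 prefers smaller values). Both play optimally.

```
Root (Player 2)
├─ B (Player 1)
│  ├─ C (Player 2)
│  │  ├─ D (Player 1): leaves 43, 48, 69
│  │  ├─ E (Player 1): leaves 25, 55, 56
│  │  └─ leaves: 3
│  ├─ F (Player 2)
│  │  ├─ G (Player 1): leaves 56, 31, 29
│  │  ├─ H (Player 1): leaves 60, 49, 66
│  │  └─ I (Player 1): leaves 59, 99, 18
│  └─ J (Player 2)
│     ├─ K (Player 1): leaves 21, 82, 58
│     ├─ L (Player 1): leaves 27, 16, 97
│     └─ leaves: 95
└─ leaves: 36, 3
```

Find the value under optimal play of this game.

D (Player 1): max(43, 48, 69) = 69
E (Player 1): max(25, 55, 56) = 56
C (Player 2): min(69, 56, 3) = 3
G (Player 1): max(56, 31, 29) = 56
H (Player 1): max(60, 49, 66) = 66
I (Player 1): max(59, 99, 18) = 99
F (Player 2): min(56, 66, 99) = 56
K (Player 1): max(21, 82, 58) = 82
L (Player 1): max(27, 16, 97) = 97
J (Player 2): min(82, 97, 95) = 82
B (Player 1): max(3, 56, 82) = 82
Root (Player 2): min(82, 36, 3) = 3

3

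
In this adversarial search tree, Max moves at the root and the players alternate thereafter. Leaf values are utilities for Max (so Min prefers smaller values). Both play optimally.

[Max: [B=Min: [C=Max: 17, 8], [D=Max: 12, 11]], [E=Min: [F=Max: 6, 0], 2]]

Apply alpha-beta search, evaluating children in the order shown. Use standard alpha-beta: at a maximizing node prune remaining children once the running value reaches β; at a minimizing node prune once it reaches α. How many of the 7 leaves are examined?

6

C [α=-∞,β=+∞]: v=17
D [α=-∞,β=17]: v=12
B [α=-∞,β=+∞]: v=12
F [α=12,β=+∞]: v=6
E [α=12,β=+∞]: v=6 after child 1 ≤ α → α-cutoff, skip 1
Root [α=-∞,β=+∞]: v=12
Leaves evaluated: 6 of 7.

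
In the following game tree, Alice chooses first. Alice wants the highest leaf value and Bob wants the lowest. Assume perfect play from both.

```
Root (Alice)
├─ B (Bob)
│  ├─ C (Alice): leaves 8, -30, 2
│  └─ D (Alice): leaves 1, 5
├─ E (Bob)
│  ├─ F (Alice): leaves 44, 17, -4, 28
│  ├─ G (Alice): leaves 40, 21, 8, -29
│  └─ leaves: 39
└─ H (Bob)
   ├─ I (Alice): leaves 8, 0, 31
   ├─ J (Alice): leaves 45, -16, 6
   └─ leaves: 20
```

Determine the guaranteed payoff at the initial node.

39

C (Alice): max(8, -30, 2) = 8
D (Alice): max(1, 5) = 5
B (Bob): min(8, 5) = 5
F (Alice): max(44, 17, -4, 28) = 44
G (Alice): max(40, 21, 8, -29) = 40
E (Bob): min(44, 40, 39) = 39
I (Alice): max(8, 0, 31) = 31
J (Alice): max(45, -16, 6) = 45
H (Bob): min(31, 45, 20) = 20
Root (Alice): max(5, 39, 20) = 39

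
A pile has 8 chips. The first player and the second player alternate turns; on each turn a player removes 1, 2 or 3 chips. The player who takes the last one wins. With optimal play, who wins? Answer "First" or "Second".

Second

Compute winning (W) and losing (L) positions by backward induction:
i:   0  1  2  3  4  5  6  7  8
     L  W  W  W  L  W  W  W  L
Position 8 is L, so the second player wins.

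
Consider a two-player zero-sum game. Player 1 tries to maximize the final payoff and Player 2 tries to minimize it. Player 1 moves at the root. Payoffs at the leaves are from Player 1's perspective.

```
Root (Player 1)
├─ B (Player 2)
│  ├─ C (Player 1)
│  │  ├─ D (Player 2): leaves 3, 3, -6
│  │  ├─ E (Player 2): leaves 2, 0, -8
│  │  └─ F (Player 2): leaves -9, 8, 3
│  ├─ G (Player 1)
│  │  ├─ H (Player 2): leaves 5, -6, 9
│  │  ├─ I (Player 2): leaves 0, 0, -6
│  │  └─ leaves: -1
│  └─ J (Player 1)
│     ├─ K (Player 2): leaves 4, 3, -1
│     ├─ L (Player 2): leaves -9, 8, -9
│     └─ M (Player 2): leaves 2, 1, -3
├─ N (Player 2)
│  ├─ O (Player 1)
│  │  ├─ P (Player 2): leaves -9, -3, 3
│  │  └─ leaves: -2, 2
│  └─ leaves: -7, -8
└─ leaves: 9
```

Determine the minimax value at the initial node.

9

D (Player 2): min(3, 3, -6) = -6
E (Player 2): min(2, 0, -8) = -8
F (Player 2): min(-9, 8, 3) = -9
C (Player 1): max(-6, -8, -9) = -6
H (Player 2): min(5, -6, 9) = -6
I (Player 2): min(0, 0, -6) = -6
G (Player 1): max(-6, -6, -1) = -1
K (Player 2): min(4, 3, -1) = -1
L (Player 2): min(-9, 8, -9) = -9
M (Player 2): min(2, 1, -3) = -3
J (Player 1): max(-1, -9, -3) = -1
B (Player 2): min(-6, -1, -1) = -6
P (Player 2): min(-9, -3, 3) = -9
O (Player 1): max(-9, -2, 2) = 2
N (Player 2): min(2, -7, -8) = -8
Root (Player 1): max(-6, -8, 9) = 9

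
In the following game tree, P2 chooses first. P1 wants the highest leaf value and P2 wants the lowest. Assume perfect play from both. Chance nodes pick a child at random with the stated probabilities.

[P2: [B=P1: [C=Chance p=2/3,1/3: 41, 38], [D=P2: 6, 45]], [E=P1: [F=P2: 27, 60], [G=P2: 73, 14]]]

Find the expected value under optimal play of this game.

27

C (Chance): 2/3·41 + 1/3·38 = 40
D (P2): min(6, 45) = 6
B (P1): max(40, 6) = 40
F (P2): min(27, 60) = 27
G (P2): min(73, 14) = 14
E (P1): max(27, 14) = 27
Root (P2): min(40, 27) = 27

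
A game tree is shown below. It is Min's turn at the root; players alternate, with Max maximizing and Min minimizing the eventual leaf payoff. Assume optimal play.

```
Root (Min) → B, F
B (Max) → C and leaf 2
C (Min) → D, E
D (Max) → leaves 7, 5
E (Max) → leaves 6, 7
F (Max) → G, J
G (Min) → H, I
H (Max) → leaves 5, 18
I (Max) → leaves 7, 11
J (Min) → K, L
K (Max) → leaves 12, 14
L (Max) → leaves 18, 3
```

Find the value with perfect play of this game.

D (Max): max(7, 5) = 7
E (Max): max(6, 7) = 7
C (Min): min(7, 7) = 7
B (Max): max(7, 2) = 7
H (Max): max(5, 18) = 18
I (Max): max(7, 11) = 11
G (Min): min(18, 11) = 11
K (Max): max(12, 14) = 14
L (Max): max(18, 3) = 18
J (Min): min(14, 18) = 14
F (Max): max(11, 14) = 14
Root (Min): min(7, 14) = 7

7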